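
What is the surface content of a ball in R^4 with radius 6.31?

S_4(6.31) = 2·π^(4/2)·(6.31)^3 / Γ(4/2) ≈ 4959.27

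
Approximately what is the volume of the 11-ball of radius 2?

The n-ball volume is π^(n/2)·r^n/Γ(n/2+1). With n=11, r=2: V = 131072·π^5/10395 ≈ 3858.64.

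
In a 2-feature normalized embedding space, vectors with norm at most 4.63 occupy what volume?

The n-ball volume is π^(n/2)·r^n/Γ(n/2+1). With n=2, r=4.63: V ≈ 67.346.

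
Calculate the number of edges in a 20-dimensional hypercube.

Each of the 2^20 = 1048576 vertices has degree 20; total edges = 20·2^20/2 = 10485760.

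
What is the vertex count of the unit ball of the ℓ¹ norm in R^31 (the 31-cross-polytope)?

An n-cross-polytope has 2n vertices; here n = 31, giving 62.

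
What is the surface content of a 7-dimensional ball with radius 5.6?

The surface area of an n-ball is 2π^(n/2) r^(n-1) / Γ(n/2). For n=7, r=5.6: 1.02001e+06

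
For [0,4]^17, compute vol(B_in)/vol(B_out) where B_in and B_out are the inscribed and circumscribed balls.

V_in / V_out = (r_in/r_out)^17 = (1/√17)^17 = 17^(-17/2) ≈ 3.47684e-11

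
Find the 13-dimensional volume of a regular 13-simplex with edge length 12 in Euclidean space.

Volume = 12^13 · √(14/2^13) / 13! ≈ 710.305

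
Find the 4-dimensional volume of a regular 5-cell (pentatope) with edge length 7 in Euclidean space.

For a regular n-simplex with edge a, V = (a^n / n!)·√((n+1)/2^n). With a=7, n=4: V ≈ 55.925.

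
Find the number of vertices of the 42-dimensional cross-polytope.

The 42-dimensional cross-polytope has 2n = 2·42 = 84 vertices.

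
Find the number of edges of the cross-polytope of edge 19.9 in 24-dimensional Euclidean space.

Number of 1-faces = 2^(1+1) · C(24,1+1) = 4 · 276 = 1104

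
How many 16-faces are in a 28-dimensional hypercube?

Choose 16 of 28 axes to span the face (C(28,16) = 30421755 ways), then fix each of the remaining 12 coordinates at one of its two extreme values (2^12 = 4096 ways): 30421755·4096 = 124607508480.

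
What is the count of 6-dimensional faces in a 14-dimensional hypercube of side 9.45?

Number of 6-faces = C(14,6) · 2^(14-6) = 3003 · 256 = 768768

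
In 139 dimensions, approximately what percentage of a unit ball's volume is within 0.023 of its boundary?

1 - (1-0.023)^139 ≈ 0.960614 ≈ 96.06%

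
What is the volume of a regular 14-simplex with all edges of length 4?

V_14 = √(15) · 4^14 / (14! · 2^(14/2)) ≈ 9.31681e-05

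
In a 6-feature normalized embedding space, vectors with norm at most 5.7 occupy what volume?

V_6(5.7) = π^(6/2) · (5.7)^6 / Γ(6/2 + 1) ≈ 177234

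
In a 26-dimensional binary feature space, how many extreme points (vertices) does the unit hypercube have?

The 26-cube has 2^26 = 67108864 vertices.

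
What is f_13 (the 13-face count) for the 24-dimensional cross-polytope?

Each 13-face is the convex hull of 14 vertices, one chosen as ±e_i from each of 14 distinct axes: 2^14·C(24,14) = 32133218304.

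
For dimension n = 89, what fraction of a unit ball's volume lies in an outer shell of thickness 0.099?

1 - (1-0.099)^89 ≈ 0.999907 ≈ 99.9907%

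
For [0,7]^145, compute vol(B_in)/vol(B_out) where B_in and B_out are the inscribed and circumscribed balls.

The radii are 7/2 and 7√145/2, so the volume ratio is (1/√145)^145 = 145^{-145/2} ≈ 1.99903e-157.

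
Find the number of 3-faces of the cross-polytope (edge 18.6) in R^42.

An n-cross-polytope has 2^(k+1)·C(n,k+1) k-faces. Here 2^4·C(42,4) = 16·111930 = 1790880.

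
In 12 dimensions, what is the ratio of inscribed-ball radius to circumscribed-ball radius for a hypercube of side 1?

For an n-cube of any side s, the inradius is s/2 and the circumradius is s√n/2, so the ratio is 1/√12 ≈ 0.288675.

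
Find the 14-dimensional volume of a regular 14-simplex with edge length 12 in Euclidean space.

V_14 = √(15) · 12^14 / (14! · 2^(14/2)) ≈ 445.62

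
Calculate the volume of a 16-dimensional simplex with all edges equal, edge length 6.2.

Volume = 6.2^16 · √(17/2^16) / 16! ≈ 0.00366971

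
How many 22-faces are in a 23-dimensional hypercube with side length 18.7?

An n-cube has C(n,k)·2^(n-k) k-faces. Here C(23,22)·2^1 = 23·2 = 46.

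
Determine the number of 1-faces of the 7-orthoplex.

Number of 1-faces = 2^(1+1) · C(7,1+1) = 4 · 21 = 84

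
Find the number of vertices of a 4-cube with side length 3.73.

An n-cube has 2^n vertices; for n = 4 that is 2^4 = 16.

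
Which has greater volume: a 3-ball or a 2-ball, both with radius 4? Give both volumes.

V_3(4) ≈ 268.083. V_2(4) ≈ 50.2655. The 3-ball is larger.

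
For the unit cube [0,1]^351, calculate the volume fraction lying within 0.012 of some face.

1 - (1 - 2·0.012)^351 = 1 - 0.976^351 ≈ 0.999802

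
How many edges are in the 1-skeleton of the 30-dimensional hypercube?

An n-cube has n·2^(n-1) edges. With n = 30: 30·536870912 = 16106127360.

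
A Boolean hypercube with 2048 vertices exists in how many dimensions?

Since 2^n = 2048, we have n = 11.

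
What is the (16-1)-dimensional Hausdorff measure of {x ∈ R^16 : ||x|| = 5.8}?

S_16(5.8) = 2·π^(16/2)·(5.8)^15 / Γ(16/2) ≈ 1.06468e+12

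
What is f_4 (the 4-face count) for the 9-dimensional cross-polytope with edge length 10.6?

An n-cross-polytope has 2^(k+1)·C(n,k+1) k-faces. Here 2^5·C(9,5) = 32·126 = 4032.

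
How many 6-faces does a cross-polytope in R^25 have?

An n-cross-polytope has 2^(k+1)·C(n,k+1) k-faces. Here 2^7·C(25,7) = 128·480700 = 61529600.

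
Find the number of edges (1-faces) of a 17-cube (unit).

f_1(17-cube) = (17 choose 1) · 2^16 = 1114112.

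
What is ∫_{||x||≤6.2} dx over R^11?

The n-ball volume is π^(n/2)·r^n/Γ(n/2+1). With n=11, r=6.2: V ≈ 9.80423e+08.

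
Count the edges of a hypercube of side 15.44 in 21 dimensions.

Each of the 2^21 = 2097152 vertices has degree 21; total edges = 21·2^21/2 = 22020096.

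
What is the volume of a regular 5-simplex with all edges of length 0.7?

V = (0.7^5 / 5!) · √((5+1) / 2^5) ≈ 0.00060647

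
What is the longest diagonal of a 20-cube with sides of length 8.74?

The space diagonal of an n-cube of side s is s√n. Here 8.74·√20 ≈ 39.0865.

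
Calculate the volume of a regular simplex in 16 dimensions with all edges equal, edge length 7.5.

For a regular n-simplex with edge a, V = (a^n / n!)·√((n+1)/2^n). With a=7.5, n=16: V ≈ 0.0771516.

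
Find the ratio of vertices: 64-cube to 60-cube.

The 64-cube has 2^64 = 18446744073709551616 vertices. The 60-cube has 2^60 = 1152921504606846976 vertices. Ratio: 18446744073709551616/1152921504606846976 = 16.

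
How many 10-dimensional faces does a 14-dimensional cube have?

Number of 10-faces = C(14,10) · 2^(14-10) = 1001 · 16 = 16016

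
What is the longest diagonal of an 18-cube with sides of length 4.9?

The space diagonal of an n-cube of side s is s√n. Here 4.9·√18 ≈ 20.7889.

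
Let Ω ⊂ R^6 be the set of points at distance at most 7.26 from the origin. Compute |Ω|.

Volume = π^{6/2}·(7.26)^6/Γ(4) ≈ 756690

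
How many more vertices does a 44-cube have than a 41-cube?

The 44-cube has 2^44 = 17592186044416 vertices. The 41-cube has 2^41 = 2199023255552 vertices. Difference: 17592186044416 - 2199023255552 = 15393162788864.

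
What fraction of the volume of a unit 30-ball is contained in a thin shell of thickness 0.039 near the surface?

Shell fraction = 1 - (1-0.039)^30 ≈ 0.696819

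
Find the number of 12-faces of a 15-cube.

Number of 12-faces = C(15,12) · 2^(15-12) = 455 · 8 = 3640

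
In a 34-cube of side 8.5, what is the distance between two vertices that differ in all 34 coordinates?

d = √(8.5² + 8.5² + ... + 8.5²) [34 terms] = √(34·8.5²) = 8.5√34 ≈ 49.5631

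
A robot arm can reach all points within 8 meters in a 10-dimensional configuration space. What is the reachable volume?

V_10(8) = π^(10/2) · (8)^10 / Γ(10/2 + 1) = 134217728·π^5/15 ≈ 2.73822e+09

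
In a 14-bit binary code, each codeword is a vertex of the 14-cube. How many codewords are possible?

Each vertex is a binary string of length 14, so there are 2^14 = 16384.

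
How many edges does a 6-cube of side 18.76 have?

The 6-cube has n·2^(n-1) = 6·2^5 = 6·32 = 192 edges.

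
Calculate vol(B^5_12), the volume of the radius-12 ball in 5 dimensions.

V = 663552·π^2/5 ≈ 1.3098e+06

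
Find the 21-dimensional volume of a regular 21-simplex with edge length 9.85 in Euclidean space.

Volume = 9.85^21 · √(22/2^21) / 21! ≈ 0.0461544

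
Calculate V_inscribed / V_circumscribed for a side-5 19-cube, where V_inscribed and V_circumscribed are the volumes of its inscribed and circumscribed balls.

The radii are 5/2 and 5√19/2, so the volume ratio is (1/√19)^19 = 19^{-19/2} ≈ 7.10953e-13.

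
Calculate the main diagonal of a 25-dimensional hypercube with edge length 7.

The space diagonal of an n-cube of side s is s√n. Here 7·√25 = 35.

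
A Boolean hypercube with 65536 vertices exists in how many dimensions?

The n-cube has 2^n vertices, and 65536 = 2^16, so n = 16.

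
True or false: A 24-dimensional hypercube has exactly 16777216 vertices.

True. The 24-cube has 2^24 = 16777216 vertices.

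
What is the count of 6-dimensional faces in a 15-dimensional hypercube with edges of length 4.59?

Choose 6 of 15 axes to span the face (C(15,6) = 5005 ways), then fix each of the remaining 9 coordinates at one of its two extreme values (2^9 = 512 ways): 5005·512 = 2562560.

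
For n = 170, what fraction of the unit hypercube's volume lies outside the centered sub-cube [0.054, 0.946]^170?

The inner cube has side 1-2·0.054 = 0.892 and volume (0.892)^170 ≈ 3.648e-09, so the shell holds 0.9999999964 of the volume.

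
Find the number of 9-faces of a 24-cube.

f_9(24-cube) = (24 choose 9) · 2^15 = 42844291072.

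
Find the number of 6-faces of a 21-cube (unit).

Choose 6 of 21 axes to span the face (C(21,6) = 54264 ways), then fix each of the remaining 15 coordinates at one of its two extreme values (2^15 = 32768 ways): 54264·32768 = 1778122752.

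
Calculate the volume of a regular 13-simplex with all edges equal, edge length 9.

V_13 = √(14) · 9^13 / (13! · 2^(13/2)) ≈ 16.8749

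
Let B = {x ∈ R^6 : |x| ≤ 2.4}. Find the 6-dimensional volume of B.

The n-ball volume is π^(n/2)·r^n/Γ(n/2+1). With n=6, r=2.4: V ≈ 987.565.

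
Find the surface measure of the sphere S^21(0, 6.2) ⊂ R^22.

The surface area of an n-ball is 2π^(n/2) r^(n-1) / Γ(n/2). For n=22, r=6.2: 7.08176e+15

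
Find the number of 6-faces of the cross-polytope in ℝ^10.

Number of 6-faces = 2^(6+1) · C(10,6+1) = 128 · 120 = 15360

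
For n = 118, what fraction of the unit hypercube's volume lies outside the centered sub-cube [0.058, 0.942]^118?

1 - (1 - 2·0.058)^118 = 1 - 0.884^118 ≈ 0.9999995199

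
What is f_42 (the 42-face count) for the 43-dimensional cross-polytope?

f_42(43-orthoplex) = 2^43 · (43 choose 43) = 8796093022208.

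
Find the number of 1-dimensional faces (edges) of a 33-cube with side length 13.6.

The 33-cube has n·2^(n-1) = 33·2^32 = 33·4294967296 = 141733920768 edges.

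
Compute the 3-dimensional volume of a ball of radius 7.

V = 1372·π/3 ≈ 1436.76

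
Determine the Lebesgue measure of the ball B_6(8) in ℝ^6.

The n-ball volume is π^(n/2)·r^n/Γ(n/2+1). With n=6, r=8: V = 131072·π^3/3 ≈ 1.35468e+06.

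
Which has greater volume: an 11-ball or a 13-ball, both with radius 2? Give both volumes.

V_11(2) ≈ 3858.64. V_13(2) ≈ 7459.87. The 13-ball is larger.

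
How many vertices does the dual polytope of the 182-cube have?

The 182-dimensional cross-polytope has 2n = 2·182 = 364 vertices.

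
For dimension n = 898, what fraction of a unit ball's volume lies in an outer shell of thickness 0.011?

1 - (1-0.011)^898 ≈ 0.999951 ≈ 99.995144%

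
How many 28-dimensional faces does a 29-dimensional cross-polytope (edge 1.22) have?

An n-cross-polytope has 2^(k+1)·C(n,k+1) k-faces. Here 2^29·C(29,29) = 536870912·1 = 536870912.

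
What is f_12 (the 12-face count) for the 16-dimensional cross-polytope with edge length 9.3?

f_12(16-orthoplex) = 2^13 · (16 choose 13) = 4587520.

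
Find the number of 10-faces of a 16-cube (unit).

Choose 10 of 16 axes to span the face (C(16,10) = 8008 ways), then fix each of the remaining 6 coordinates at one of its two extreme values (2^6 = 64 ways): 8008·64 = 512512.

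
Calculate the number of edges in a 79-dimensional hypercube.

An n-cube has n·2^(n-1) edges. With n = 79: 79·302231454903657293676544 = 23876284937388926200446976.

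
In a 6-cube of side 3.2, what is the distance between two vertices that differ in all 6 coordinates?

The space diagonal of an n-cube of side s is s√n. Here 3.2·√6 ≈ 7.83837.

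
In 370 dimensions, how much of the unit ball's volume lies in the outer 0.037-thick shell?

Shell fraction = 1 - (1-0.037)^370 ≈ 0.9999991256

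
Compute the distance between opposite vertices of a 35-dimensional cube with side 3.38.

d = √(3.38² + 3.38² + ... + 3.38²) [35 terms] = √(35·3.38²) = 3.38√35 ≈ 19.9963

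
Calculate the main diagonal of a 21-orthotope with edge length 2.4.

||(2.4,2.4,...,2.4)|| = √(21)·2.4 ≈ 10.9982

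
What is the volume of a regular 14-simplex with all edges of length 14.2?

Volume = 14.2^14 · √(15/2^14) / 14! ≈ 4703.97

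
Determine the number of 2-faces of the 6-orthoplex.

f_2(6-orthoplex) = 2^3 · (6 choose 3) = 160.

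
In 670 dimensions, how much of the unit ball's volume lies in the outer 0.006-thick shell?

V(inner)/V(outer) = ((1-0.006)/1)^670 ≈ 0.01774, so the shell fraction is 0.982263.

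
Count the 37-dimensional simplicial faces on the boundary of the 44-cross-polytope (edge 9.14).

Number of 37-faces = 2^(37+1) · C(44,37+1) = 274877906944 · 7059052 = 1940377438768857088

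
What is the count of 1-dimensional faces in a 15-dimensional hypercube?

f_1(15-cube) = (15 choose 1) · 2^14 = 245760.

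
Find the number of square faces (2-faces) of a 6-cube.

Number of 2-faces = C(6,2) · 2^(6-2) = 15 · 16 = 240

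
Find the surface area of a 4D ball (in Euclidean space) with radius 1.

S_4(1) = 2·π^(4/2)·(1)^3 / Γ(4/2) = 2·π^2 ≈ 19.7392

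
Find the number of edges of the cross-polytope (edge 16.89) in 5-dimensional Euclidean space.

Number of 1-faces = 2^(1+1) · C(5,1+1) = 4 · 10 = 40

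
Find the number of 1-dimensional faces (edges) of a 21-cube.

An n-cube has n·2^(n-1) edges. With n = 21: 21·1048576 = 22020096.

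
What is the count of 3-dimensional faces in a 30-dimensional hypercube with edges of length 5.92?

Number of 3-faces = C(30,3) · 2^(30-3) = 4060 · 134217728 = 544923975680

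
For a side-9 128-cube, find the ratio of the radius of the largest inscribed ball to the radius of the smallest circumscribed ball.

r_in = 9/2 (half the side); r_out = 9√128/2 (half the diagonal). Ratio = 1/√128 ≈ 0.0883883.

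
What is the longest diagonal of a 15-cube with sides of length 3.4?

d = √(3.4² + 3.4² + ... + 3.4²) [15 terms] = √(15·3.4²) = 3.4√15 ≈ 13.1681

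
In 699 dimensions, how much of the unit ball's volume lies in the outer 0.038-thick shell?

1 - (1-0.038)^699 ≈ 1 - 1.735e-12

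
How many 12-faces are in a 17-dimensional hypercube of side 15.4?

Number of 12-faces = C(17,12) · 2^(17-12) = 6188 · 32 = 198016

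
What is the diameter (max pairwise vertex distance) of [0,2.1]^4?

The space diagonal of an n-cube of side s is s√n. Here 2.1·√4 = 4.2.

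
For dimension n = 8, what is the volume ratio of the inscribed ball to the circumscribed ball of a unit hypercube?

V_in / V_out = (r_in/r_out)^8 = (1/√8)^8 = 8^(-8/2) ≈ 0.000244141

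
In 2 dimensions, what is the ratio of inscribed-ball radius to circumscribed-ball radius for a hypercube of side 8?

r_in / r_out = (8/2) / (8√2/2) = 1/√2 ≈ 0.707107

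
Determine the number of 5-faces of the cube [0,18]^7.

f_5(7-cube) = (7 choose 5) · 2^2 = 84.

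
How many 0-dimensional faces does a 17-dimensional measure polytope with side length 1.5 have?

Choose 0 of 17 axes to span the face (C(17,0) = 1 way), then fix each of the remaining 17 coordinates at one of its two extreme values (2^17 = 131072 ways): 1·131072 = 131072.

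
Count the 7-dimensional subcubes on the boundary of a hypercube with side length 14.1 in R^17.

Number of 7-faces = C(17,7) · 2^(17-7) = 19448 · 1024 = 19914752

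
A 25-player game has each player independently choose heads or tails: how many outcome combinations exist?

The 25-cube has 2^25 = 33554432 vertices.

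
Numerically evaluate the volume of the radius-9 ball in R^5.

V = 157464·π^2/5 ≈ 310821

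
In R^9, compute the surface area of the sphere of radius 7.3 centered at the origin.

|∂B_9(7.3)| ≈ 2.3941e+08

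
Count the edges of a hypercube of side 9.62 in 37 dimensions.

An n-cube has n·2^(n-1) edges. With n = 37: 37·68719476736 = 2542620639232.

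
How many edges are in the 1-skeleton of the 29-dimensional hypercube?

Number of 1-faces = C(29,1)·2^(29-1) = 29·268435456 = 7784628224.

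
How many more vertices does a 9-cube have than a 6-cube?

The 9-cube has 2^9 = 512 vertices. The 6-cube has 2^6 = 64 vertices. Difference: 512 - 64 = 448.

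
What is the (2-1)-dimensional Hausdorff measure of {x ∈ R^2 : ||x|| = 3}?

S_2(3) = 2·π^(2/2)·(3)^1 / Γ(2/2) = 2πr = 2π·3 ≈ 18.8496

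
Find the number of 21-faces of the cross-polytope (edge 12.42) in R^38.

An n-cross-polytope has 2^(k+1)·C(n,k+1) k-faces. Here 2^22·C(38,22) = 4194304·22239974430 = 93281213711646720.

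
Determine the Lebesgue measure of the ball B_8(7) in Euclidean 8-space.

The n-ball volume is π^(n/2)·r^n/Γ(n/2+1). With n=8, r=7: V = 5764801·π^4/24 ≈ 2.33977e+07.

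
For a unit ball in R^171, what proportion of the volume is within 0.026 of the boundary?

Shell fraction = 1 - (1-0.026)^171 ≈ 0.988944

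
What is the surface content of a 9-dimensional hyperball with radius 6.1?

The surface area of an n-ball is 2π^(n/2) r^(n-1) / Γ(n/2). For n=9, r=6.1: 5.69113e+07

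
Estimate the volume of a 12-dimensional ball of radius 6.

The n-ball volume is π^(n/2)·r^n/Γ(n/2+1). With n=12, r=6: V = 15116544·π^6/5 ≈ 2.90658e+09.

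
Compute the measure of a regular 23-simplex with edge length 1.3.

V_23 = √(24) · 1.3^23 / (23! · 2^(23/2)) ≈ 2.73189e-23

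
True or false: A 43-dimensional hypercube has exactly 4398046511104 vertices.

False. The 43-cube has 2^43 = 8796093022208 vertices.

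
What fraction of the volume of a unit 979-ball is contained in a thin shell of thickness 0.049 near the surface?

V(inner)/V(outer) = ((1-0.049)/1)^979 ≈ 4.352e-22, so the shell fraction is 1 - 4.352e-22.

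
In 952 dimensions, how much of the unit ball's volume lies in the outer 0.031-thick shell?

1 - (1-0.031)^952 ≈ 1 - 9.555e-14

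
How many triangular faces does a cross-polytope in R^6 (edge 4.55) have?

Each 2-face is the convex hull of 3 vertices, one chosen as ±e_i from each of 3 distinct axes: 2^3·C(6,3) = 160.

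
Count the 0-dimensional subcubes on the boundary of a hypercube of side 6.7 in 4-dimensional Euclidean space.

An n-cube has C(n,k)·2^(n-k) k-faces. Here C(4,0)·2^4 = 1·16 = 16.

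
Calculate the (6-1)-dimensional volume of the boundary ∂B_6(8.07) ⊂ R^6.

S = n·V_n(r)/r = 6·V_6(8.07)/8.07 (volume-to-surface relation), giving 1.06125e+06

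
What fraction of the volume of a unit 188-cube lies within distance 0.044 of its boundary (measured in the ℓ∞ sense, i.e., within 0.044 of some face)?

Shell fraction = 1 - (1-0.088)^188 ≈ 0.9999999699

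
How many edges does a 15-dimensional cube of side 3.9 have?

An n-cube has n·2^(n-1) edges. With n = 15: 15·16384 = 245760.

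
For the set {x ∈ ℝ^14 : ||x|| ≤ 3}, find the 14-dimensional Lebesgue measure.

The n-ball volume is π^(n/2)·r^n/Γ(n/2+1). With n=14, r=3: V = 531441·π^7/560 ≈ 2.86626e+06.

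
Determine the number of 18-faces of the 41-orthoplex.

Each 18-face is the convex hull of 19 vertices, one chosen as ±e_i from each of 19 distinct axes: 2^19·C(41,19) = 128273702033817600.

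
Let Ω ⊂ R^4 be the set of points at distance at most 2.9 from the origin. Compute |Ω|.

V_4(2.9) = π^(4/2) · (2.9)^4 / Γ(4/2 + 1) ≈ 349.029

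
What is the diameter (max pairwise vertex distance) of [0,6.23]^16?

d = √(6.23² + 6.23² + ... + 6.23²) [16 terms] = √(16·6.23²) = 6.23√16 = 24.92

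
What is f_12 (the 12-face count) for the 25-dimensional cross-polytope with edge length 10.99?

Number of 12-faces = 2^(12+1) · C(25,12+1) = 8192 · 5200300 = 42600857600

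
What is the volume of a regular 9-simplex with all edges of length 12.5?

V = (12.5^9 / 9!) · √((9+1) / 2^9) ≈ 2869.41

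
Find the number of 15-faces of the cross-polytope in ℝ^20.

Each 15-face is the convex hull of 16 vertices, one chosen as ±e_i from each of 16 distinct axes: 2^16·C(20,16) = 317521920.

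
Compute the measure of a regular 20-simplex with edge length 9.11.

V = (9.11^20 / 20!) · √((20+1) / 2^20) ≈ 0.0285136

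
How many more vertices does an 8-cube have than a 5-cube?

The 8-cube has 2^8 = 256 vertices. The 5-cube has 2^5 = 32 vertices. Difference: 256 - 32 = 224.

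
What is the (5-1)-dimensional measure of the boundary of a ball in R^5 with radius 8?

The surface area of an n-ball is 2π^(n/2) r^(n-1) / Γ(n/2). For n=5, r=8: 32768·π^2/3 ≈ 107802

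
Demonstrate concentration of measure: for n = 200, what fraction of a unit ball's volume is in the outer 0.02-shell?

1 - (1-0.02)^200 ≈ 0.982412 ≈ 98.24%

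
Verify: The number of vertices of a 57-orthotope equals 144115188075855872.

True. The 57-cube has 2^57 = 144115188075855872 vertices.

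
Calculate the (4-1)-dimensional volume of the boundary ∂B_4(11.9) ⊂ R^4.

S_4(11.9) = 2·π^(4/2)·(11.9)^3 / Γ(4/2) ≈ 33263.7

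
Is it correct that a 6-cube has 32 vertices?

False. The 6-cube has 2^6 = 64 vertices.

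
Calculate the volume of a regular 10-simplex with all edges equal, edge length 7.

V = (7^10 / 10!) · √((10+1) / 2^10) ≈ 8.06796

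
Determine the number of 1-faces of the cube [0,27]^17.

An n-cube has C(n,k)·2^(n-k) k-faces. Here C(17,1)·2^16 = 17·65536 = 1114112.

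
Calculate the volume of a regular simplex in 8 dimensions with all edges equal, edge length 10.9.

Volume = 10.9^8 · √(9/2^8) / 8! ≈ 926.601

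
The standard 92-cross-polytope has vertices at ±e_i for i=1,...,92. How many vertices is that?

Number of vertices = 2n = 184.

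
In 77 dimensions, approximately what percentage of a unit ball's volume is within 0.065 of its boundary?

1 - (1-0.065)^77 ≈ 0.994344 ≈ 99.43%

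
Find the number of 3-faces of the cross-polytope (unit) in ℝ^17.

Each 3-face is the convex hull of 4 vertices, one chosen as ±e_i from each of 4 distinct axes: 2^4·C(17,4) = 38080.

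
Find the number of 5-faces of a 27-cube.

Number of 5-faces = C(27,5) · 2^(27-5) = 80730 · 4194304 = 338606161920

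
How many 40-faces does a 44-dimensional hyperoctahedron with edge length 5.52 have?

An n-cross-polytope has 2^(k+1)·C(n,k+1) k-faces. Here 2^41·C(44,41) = 2199023255552·13244 = 29123863996530688.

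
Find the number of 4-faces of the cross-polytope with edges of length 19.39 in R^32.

Number of 4-faces = 2^(4+1) · C(32,4+1) = 32 · 201376 = 6444032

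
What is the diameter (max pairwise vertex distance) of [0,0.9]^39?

The space diagonal of an n-cube of side s is s√n. Here 0.9·√39 ≈ 5.6205.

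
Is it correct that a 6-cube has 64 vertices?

True. The 6-cube has 2^6 = 64 vertices.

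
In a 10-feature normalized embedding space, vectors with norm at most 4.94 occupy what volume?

Volume = π^{10/2}·(4.94)^10/Γ(6) ≈ 2.20718e+07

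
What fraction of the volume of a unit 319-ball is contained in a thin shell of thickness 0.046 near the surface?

1 - (1-0.046)^319 ≈ 0.9999997008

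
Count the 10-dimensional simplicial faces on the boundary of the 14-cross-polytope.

Each 10-face is the convex hull of 11 vertices, one chosen as ±e_i from each of 11 distinct axes: 2^11·C(14,11) = 745472.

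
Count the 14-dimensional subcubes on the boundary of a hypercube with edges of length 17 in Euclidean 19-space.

An n-cube has C(n,k)·2^(n-k) k-faces. Here C(19,14)·2^5 = 11628·32 = 372096.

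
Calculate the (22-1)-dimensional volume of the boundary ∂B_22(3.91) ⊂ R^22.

|∂B_22(3.91)| ≈ 4.42209e+11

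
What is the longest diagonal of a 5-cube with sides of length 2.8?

||(2.8,2.8,...,2.8)|| = √(5)·2.8 ≈ 6.26099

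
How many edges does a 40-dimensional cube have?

An n-cube has n·2^(n-1) edges. With n = 40: 40·549755813888 = 21990232555520.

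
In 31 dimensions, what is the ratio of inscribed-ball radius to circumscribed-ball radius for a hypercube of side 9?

Ratio = (s/2)/(s√31/2) = 31^(-1/2) ≈ 0.179605.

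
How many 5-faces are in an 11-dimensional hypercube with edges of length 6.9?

f_5(11-cube) = (11 choose 5) · 2^6 = 29568.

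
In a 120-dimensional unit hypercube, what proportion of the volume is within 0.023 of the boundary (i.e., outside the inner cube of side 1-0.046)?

Shell fraction = 1 - (1-0.046)^120 ≈ 0.996486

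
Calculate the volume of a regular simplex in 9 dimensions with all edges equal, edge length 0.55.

Volume = 0.55^9 · √(10/2^9) / 9! ≈ 1.77364e-09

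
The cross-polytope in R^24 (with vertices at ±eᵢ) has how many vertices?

Number of vertices = 2n = 48.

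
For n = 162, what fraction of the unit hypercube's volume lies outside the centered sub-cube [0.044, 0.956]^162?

1 - (1 - 2·0.044)^162 = 1 - 0.912^162 ≈ 0.9999996695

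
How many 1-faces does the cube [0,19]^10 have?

The 10-cube has n·2^(n-1) = 10·2^9 = 10·512 = 5120 edges.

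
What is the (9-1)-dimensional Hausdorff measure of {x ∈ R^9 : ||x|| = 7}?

S = n·V_n(r)/r = 9·V_9(7)/7 (volume-to-surface relation), giving 26353376·π^4/15 ≈ 1.71137e+08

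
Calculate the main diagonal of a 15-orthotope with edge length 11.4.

||(11.4,11.4,...,11.4)|| = √(15)·11.4 ≈ 44.152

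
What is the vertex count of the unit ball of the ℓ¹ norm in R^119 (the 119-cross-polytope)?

The vertices are ±e_1, ..., ±e_119, so there are 2·119 = 238.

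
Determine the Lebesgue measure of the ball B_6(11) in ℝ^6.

V = 1771561·π^3/6 ≈ 9.15492e+06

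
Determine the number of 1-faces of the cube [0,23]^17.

Number of 1-faces = C(17,1) · 2^(17-1) = 17 · 65536 = 1114112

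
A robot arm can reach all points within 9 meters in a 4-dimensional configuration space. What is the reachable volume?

V_4(9) = π^(4/2) · (9)^4 / Γ(4/2 + 1) = 6561·π^2/2 ≈ 32377.2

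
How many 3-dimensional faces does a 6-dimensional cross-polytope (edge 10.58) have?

f_3(6-orthoplex) = 2^4 · (6 choose 4) = 240.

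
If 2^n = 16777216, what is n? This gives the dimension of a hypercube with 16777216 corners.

n = log_2(16777216) = 24.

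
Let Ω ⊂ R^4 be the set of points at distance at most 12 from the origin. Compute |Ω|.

V_4(12) = π^(4/2) · (12)^4 / Γ(4/2 + 1) = 10368·π^2 ≈ 102328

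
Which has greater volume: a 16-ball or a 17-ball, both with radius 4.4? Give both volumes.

V_16(4.4) ≈ 4.64431e+09. V_17(4.4) ≈ 1.22421e+10. The 17-ball is larger.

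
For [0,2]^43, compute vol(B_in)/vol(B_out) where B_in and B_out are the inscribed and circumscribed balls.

The radii are 2/2 and 2√43/2, so the volume ratio is (1/√43)^43 = 43^{-43/2} ≈ 7.59326e-36.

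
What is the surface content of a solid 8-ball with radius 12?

S = n·V_n(r)/r = 8·V_8(12)/12 (volume-to-surface relation), giving 11943936·π^4 ≈ 1.16345e+09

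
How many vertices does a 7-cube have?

The 7-cube has 2^7 = 128 vertices.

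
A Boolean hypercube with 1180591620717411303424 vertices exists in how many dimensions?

The n-cube has 2^n vertices, and 1180591620717411303424 = 2^70, so n = 70.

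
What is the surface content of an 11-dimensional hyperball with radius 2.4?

S = n·V_n(r)/r = 11·V_11(2.4)/2.4 (volume-to-surface relation), giving 131404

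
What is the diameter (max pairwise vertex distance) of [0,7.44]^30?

d = √(7.44² + 7.44² + ... + 7.44²) [30 terms] = √(30·7.44²) = 7.44√30 ≈ 40.7506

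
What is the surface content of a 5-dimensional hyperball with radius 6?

S_5(6) = 2·π^(5/2)·(6)^4 / Γ(5/2) = 3456·π^2 ≈ 34109.4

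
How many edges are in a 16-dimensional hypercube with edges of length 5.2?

Number of 1-faces = C(16,1) · 2^(16-1) = 16 · 32768 = 524288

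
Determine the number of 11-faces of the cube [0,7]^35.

An n-cube has C(n,k)·2^(n-k) k-faces. Here C(35,11)·2^24 = 417225900·16777216 = 6999889045094400.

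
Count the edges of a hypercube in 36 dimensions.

Number of 1-faces = C(36,1)·2^(36-1) = 36·34359738368 = 1236950581248.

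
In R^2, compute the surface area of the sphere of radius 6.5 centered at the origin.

S_2(6.5) = 2·π^(2/2)·(6.5)^1 / Γ(2/2) = 2πr = 2π·6.5 ≈ 40.8407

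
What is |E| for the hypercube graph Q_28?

An n-cube has n·2^(n-1) edges. With n = 28: 28·134217728 = 3758096384.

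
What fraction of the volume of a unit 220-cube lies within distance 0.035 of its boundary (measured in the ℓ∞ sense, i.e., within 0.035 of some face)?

1 - (1 - 2·0.035)^220 = 1 - 0.93^220 ≈ 0.9999998835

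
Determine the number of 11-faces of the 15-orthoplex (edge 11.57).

f_11(15-orthoplex) = 2^12 · (15 choose 12) = 1863680.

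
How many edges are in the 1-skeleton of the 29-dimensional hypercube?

Number of 1-faces = C(29,1)·2^(29-1) = 29·268435456 = 7784628224.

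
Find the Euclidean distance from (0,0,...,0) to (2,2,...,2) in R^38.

||(2,2,...,2)|| = √(38)·2 ≈ 12.3288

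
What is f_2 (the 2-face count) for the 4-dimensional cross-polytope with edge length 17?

Each 2-face is the convex hull of 3 vertices, one chosen as ±e_i from each of 3 distinct axes: 2^3·C(4,3) = 32.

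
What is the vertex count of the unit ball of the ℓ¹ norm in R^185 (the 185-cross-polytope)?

Number of vertices = 2n = 370.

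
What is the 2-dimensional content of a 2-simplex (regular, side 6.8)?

Area = (√3/4) · 6.8² = 20.0225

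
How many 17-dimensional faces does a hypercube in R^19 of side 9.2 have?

f_17(19-cube) = (19 choose 17) · 2^2 = 684.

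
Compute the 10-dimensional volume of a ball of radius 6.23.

Volume = π^{10/2}·(6.23)^10/Γ(6) ≈ 2.2462e+08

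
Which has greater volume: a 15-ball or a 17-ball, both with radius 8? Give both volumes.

V_15(8) ≈ 1.34208e+13. V_17(8) ≈ 3.17461e+14. The 17-ball is larger.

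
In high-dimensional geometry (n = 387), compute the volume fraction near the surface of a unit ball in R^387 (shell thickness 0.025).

1 - (1-0.025)^387 ≈ 0.999944 ≈ 99.9944%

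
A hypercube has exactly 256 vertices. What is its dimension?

n = log_2(256) = 8.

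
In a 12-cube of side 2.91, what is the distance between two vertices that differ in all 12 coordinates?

The space diagonal of an n-cube of side s is s√n. Here 2.91·√12 ≈ 10.0805.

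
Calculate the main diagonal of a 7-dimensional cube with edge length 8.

d = √(8² + 8² + ... + 8²) [7 terms] = √(7·8²) = 8√7 ≈ 21.166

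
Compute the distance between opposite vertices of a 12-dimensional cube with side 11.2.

The space diagonal of an n-cube of side s is s√n. Here 11.2·√12 ≈ 38.7979.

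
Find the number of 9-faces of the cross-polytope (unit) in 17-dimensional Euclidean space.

f_9(17-orthoplex) = 2^10 · (17 choose 10) = 19914752.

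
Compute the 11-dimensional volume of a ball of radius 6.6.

V_11(6.6) = π^(11/2) · (6.6)^11 / Γ(11/2 + 1) ≈ 1.95024e+09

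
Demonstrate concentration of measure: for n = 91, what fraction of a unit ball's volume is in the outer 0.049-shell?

1 - (1-0.049)^91 ≈ 0.989662 ≈ 98.97%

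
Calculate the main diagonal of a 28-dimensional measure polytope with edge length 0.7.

The space diagonal of an n-cube of side s is s√n. Here 0.7·√28 ≈ 3.70405.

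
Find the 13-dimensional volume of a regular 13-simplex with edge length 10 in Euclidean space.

Volume = 10^13 · √(14/2^13) / 13! ≈ 66.3879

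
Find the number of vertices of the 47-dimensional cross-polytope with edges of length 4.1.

The vertices are ±e_1, ..., ±e_47, so there are 2·47 = 94.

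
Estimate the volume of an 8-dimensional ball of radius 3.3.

V_8(3.3) = π^(8/2) · (3.3)^8 / Γ(8/2 + 1) ≈ 57082.1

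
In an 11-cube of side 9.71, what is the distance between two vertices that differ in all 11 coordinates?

d = √(9.71² + 9.71² + ... + 9.71²) [11 terms] = √(11·9.71²) = 9.71√11 ≈ 32.2044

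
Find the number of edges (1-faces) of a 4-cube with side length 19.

Number of 1-faces = C(4,1) · 2^(4-1) = 4 · 8 = 32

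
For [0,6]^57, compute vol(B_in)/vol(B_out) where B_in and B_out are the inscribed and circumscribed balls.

V_in/V_out = n^(-n/2) = 57^(-57/2) ≈ 9.06915e-51.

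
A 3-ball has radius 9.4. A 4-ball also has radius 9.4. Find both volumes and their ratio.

V_3(9.4) ≈ 3479.14. V_4(9.4) ≈ 38528.4. Ratio V_3/V_4 ≈ 0.0903.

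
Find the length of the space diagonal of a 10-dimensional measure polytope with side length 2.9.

d = √(2.9² + 2.9² + ... + 2.9²) [10 terms] = √(10·2.9²) = 2.9√10 ≈ 9.17061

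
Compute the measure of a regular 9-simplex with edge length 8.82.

For a regular n-simplex with edge a, V = (a^n / n!)·√((n+1)/2^n). With a=8.82, n=9: V ≈ 124.4.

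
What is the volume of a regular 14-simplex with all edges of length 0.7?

V_14 = √(15) · 0.7^14 / (14! · 2^(14/2)) ≈ 2.35396e-15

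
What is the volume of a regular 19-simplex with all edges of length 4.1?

V = (4.1^19 / 19!) · √((19+1) / 2^19) ≈ 2.23115e-08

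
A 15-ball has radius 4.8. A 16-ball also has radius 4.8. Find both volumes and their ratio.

V_15(4.8) ≈ 6.31028e+09. V_16(4.8) ≈ 1.86869e+10. Ratio V_15/V_16 ≈ 0.3377.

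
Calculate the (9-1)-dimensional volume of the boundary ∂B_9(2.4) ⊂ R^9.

S_9(2.4) = 2·π^(9/2)·(2.4)^8 / Γ(9/2) ≈ 32677.6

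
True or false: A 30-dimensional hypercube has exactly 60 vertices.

False. The 30-cube has 2^30 = 1073741824 vertices.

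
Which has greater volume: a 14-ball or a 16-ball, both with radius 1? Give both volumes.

V_14(1) ≈ 0.599265. V_16(1) ≈ 0.235331. The 14-ball is larger.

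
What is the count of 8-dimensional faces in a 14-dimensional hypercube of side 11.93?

Number of 8-faces = C(14,8) · 2^(14-8) = 3003 · 64 = 192192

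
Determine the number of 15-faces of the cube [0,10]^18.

An n-cube has C(n,k)·2^(n-k) k-faces. Here C(18,15)·2^3 = 816·8 = 6528.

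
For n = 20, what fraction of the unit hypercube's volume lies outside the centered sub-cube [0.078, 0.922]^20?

Shell fraction = 1 - (1-0.156)^20 ≈ 0.966361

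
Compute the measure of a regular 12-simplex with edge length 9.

For a regular n-simplex with edge a, V = (a^n / n!)·√((n+1)/2^n). With a=9, n=12: V ≈ 33.2173.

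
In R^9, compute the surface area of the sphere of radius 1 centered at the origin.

S_9(1) = 2·π^(9/2)·(1)^8 / Γ(9/2) = 32·π^4/105 ≈ 29.6866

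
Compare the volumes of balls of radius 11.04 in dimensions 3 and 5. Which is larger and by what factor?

V_3(11.04) ≈ 5636.32, V_5(11.04) ≈ 863264. The 5-ball is larger by a factor of 153.2.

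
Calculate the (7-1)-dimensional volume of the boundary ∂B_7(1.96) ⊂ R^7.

S_7(1.96) = 2·π^(7/2)·(1.96)^6 / Γ(7/2) ≈ 1875.06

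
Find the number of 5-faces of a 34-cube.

Number of 5-faces = C(34,5) · 2^(34-5) = 278256 · 536870912 = 149387552489472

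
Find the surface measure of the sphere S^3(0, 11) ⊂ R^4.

|∂B_4(11)| = 2662·π^2 ≈ 26272.9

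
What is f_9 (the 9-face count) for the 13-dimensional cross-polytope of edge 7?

An n-cross-polytope has 2^(k+1)·C(n,k+1) k-faces. Here 2^10·C(13,10) = 1024·286 = 292864.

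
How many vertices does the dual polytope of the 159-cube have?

An n-cross-polytope has 2n vertices; here n = 159, giving 318.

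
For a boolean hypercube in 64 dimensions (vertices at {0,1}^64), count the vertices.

Each vertex is a binary string of length 64, so there are 2^64 = 18446744073709551616.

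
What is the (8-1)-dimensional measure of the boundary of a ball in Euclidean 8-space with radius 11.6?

The surface area of an n-ball is 2π^(n/2) r^(n-1) / Γ(n/2). For n=8, r=11.6: 9.17665e+08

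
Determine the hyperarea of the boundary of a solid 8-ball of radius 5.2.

The surface area of an n-ball is 2π^(n/2) r^(n-1) / Γ(n/2). For n=8, r=5.2: 3.33812e+06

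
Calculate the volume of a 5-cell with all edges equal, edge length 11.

For a regular n-simplex with edge a, V = (a^n / n!)·√((n+1)/2^n). With a=11, n=4: V ≈ 341.024.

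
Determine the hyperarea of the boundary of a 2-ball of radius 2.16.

The surface area of an n-ball is 2π^(n/2) r^(n-1) / Γ(n/2). For n=2, r=2.16: 2πr = 2π·2.16 ≈ 13.5717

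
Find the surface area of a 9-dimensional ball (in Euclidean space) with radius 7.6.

|∂B_9(7.6)| ≈ 3.30422e+08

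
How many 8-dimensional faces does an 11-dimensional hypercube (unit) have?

Number of 8-faces = C(11,8) · 2^(11-8) = 165 · 8 = 1320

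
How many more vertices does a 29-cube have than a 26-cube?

The 29-cube has 2^29 = 536870912 vertices. The 26-cube has 2^26 = 67108864 vertices. Difference: 536870912 - 67108864 = 469762048.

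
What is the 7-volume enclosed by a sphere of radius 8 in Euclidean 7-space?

The n-ball volume is π^(n/2)·r^n/Γ(n/2+1). With n=7, r=8: V = 33554432·π^3/105 ≈ 9.90855e+06.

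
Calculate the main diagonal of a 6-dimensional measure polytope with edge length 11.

d = √(11² + 11² + ... + 11²) [6 terms] = √(6·11²) = 11√6 ≈ 26.9444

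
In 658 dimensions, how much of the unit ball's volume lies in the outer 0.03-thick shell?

Shell fraction = 1 - (1-0.03)^658 ≈ 0.999999998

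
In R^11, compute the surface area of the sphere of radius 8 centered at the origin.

|∂B_11(8)| = 68719476736·π^5/945 ≈ 2.22535e+10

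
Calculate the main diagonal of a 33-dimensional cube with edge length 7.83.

The space diagonal of an n-cube of side s is s√n. Here 7.83·√33 ≈ 44.9799.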